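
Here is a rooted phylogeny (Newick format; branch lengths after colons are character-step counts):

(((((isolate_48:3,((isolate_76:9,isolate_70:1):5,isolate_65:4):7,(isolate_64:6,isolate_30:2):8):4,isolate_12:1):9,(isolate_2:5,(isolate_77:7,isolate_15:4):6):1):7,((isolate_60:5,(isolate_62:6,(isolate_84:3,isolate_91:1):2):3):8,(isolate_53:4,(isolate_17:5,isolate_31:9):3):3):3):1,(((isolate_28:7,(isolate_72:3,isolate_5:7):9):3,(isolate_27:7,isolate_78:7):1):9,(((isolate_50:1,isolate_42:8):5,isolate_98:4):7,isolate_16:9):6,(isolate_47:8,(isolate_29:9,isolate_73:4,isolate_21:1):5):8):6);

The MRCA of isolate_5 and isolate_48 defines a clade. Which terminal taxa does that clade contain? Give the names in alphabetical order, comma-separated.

isolate_12, isolate_15, isolate_16, isolate_17, isolate_2, isolate_21, isolate_27, isolate_28, isolate_29, isolate_30, isolate_31, isolate_42, isolate_47, isolate_48, isolate_5, isolate_50, isolate_53, isolate_60, isolate_62, isolate_64, isolate_65, isolate_70, isolate_72, isolate_73, isolate_76, isolate_77, isolate_78, isolate_84, isolate_91, isolate_98

Tracing isolate_5: it sits inside (isolate_72,isolate_5).
Tracing isolate_48: it sits inside (isolate_48,((isolate_76,isolate_70),isolate_65),(isolate_64,isolate_30)).
The smallest clade enclosing both is the whole tree (their MRCA is the root), so the answer is all 30 tips in alphabetical order.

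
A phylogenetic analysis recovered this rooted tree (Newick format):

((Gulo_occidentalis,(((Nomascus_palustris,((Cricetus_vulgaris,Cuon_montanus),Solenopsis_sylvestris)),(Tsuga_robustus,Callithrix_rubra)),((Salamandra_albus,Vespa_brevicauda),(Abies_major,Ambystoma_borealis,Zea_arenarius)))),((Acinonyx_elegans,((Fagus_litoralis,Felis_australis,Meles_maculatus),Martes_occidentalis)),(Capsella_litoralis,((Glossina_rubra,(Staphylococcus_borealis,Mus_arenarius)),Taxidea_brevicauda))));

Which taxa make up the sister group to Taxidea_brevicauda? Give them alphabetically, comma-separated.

Taxidea_brevicauda attaches to the tree at the node subtending ((Glossina_rubra,(Staphylococcus_borealis,Mus_arenarius)),Taxidea_brevicauda).
The other lineage descending from that same node — the sister group — is (Glossina_rubra,(Staphylococcus_borealis,Mus_arenarius)); its 3 tips in alphabetical order are the answer.

Glossina_rubra, Mus_arenarius, Staphylococcus_borealis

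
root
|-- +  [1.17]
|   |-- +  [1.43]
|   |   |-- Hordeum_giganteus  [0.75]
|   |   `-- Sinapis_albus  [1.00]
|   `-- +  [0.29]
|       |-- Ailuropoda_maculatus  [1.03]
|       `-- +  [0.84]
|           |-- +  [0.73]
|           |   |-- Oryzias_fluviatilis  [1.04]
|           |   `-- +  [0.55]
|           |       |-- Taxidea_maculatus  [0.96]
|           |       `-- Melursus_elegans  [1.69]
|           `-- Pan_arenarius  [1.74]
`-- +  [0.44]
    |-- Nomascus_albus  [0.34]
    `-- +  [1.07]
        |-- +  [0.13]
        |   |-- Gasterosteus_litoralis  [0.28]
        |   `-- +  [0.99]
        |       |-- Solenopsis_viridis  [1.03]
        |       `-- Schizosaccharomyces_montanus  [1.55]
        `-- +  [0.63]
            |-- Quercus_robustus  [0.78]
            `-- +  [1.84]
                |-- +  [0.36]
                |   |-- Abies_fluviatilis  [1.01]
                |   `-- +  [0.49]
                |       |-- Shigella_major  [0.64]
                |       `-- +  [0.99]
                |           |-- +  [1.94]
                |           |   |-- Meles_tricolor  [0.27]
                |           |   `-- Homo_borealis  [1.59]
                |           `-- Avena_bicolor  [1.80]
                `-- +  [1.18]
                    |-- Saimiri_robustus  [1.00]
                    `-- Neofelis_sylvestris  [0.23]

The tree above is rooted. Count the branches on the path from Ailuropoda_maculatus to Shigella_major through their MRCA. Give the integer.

The MRCA of Ailuropoda_maculatus and Shigella_major is the root of the tree.
From Ailuropoda_maculatus up to that node: 3 branches. From Shigella_major up to the same node: 7 branches. Total: 3 + 7 = 10.

10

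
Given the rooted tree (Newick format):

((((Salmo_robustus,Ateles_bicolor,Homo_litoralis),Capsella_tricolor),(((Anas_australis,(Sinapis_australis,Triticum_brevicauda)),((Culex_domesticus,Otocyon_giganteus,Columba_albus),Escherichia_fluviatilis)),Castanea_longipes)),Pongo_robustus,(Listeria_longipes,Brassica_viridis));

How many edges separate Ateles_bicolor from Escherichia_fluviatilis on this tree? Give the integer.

The MRCA of Ateles_bicolor and Escherichia_fluviatilis is the node subtending (((Salmo_robustus,Ateles_bicolor,Homo_litoralis),Capsella_tricolor),(((Anas_australis,(Sinapis_australis,Triticum_brevicauda)),((Culex_domesticus,Otocyon_giganteus,Columba_albus),Escherichia_fluviatilis)),Castanea_longipes)).
From Ateles_bicolor up to that node: 3 branches. From Escherichia_fluviatilis up to the same node: 4 branches. Total: 3 + 4 = 7.

7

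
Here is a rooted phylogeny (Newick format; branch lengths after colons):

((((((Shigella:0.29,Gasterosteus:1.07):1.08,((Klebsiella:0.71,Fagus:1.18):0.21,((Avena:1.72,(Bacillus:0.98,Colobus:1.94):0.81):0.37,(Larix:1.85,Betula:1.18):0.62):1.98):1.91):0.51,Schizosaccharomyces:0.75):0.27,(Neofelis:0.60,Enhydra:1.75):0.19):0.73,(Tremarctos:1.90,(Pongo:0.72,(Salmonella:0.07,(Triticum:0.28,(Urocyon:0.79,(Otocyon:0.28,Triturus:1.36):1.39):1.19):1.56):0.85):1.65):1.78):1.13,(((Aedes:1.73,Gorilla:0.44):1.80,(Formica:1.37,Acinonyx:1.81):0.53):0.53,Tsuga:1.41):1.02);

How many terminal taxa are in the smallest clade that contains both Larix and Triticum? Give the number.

The MRCA of Larix and Triticum is the node subtending (((((Shigella,Gasterosteus),((Klebsiella,Fagus),((Avena,(Bacillus,Colobus)),(Larix,Betula)))),Schizosaccharomyces),(Neofelis,Enhydra)),(Tremarctos,(Pongo,(Salmonella,(Triticum,(Urocyon,(Otocyon,Triturus))))))).
That clade contains 19 terminal taxa: Avena, Bacillus, Betula, Colobus, Enhydra, Fagus, Gasterosteus, Klebsiella, Larix, Neofelis, Otocyon, Pongo, Salmonella, Schizosaccharomyces, Shigella, Tremarctos, Triticum, Triturus, Urocyon.

19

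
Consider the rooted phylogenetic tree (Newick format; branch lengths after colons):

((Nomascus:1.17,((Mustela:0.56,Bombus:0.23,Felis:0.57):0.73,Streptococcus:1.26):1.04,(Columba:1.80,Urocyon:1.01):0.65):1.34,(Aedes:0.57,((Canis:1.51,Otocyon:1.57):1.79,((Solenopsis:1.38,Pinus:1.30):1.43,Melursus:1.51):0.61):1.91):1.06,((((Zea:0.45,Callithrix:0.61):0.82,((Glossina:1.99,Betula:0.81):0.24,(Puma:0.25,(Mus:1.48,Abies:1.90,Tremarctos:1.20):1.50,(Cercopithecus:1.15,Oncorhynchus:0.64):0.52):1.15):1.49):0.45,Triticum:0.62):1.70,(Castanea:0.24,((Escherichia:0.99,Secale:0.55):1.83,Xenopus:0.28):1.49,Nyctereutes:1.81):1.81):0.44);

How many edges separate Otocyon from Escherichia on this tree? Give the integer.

The MRCA of Otocyon and Escherichia is the root of the tree.
From Otocyon up to that node: 4 branches. From Escherichia up to the same node: 5 branches. Total: 4 + 5 = 9.

9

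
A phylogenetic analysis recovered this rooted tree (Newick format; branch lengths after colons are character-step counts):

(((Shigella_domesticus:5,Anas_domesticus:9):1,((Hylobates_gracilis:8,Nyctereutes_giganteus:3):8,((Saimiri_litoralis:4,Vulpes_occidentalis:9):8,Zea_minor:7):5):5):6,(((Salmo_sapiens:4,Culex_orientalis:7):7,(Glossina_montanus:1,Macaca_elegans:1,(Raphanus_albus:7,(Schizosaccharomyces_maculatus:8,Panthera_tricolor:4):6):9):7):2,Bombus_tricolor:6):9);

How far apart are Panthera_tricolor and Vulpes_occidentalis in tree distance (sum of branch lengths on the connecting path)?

The path runs Panthera_tricolor → … → MRCA → … → Vulpes_occidentalis; the MRCA is the root of the tree.
Branch lengths along that path: 4 + 6 + 9 + 7 + 2 + 9 + 6 + 5 + 5 + 8 + 9 = 70.

70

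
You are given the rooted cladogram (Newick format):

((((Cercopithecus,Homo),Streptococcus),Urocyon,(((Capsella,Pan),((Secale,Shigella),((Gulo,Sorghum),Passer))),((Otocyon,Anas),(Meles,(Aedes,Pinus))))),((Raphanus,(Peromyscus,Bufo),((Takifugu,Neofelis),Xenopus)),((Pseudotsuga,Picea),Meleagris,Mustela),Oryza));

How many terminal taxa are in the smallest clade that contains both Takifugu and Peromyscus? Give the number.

6

The MRCA of Takifugu and Peromyscus is the node subtending (Raphanus,(Peromyscus,Bufo),((Takifugu,Neofelis),Xenopus)).
That clade contains 6 terminal taxa: Bufo, Neofelis, Peromyscus, Raphanus, Takifugu, Xenopus.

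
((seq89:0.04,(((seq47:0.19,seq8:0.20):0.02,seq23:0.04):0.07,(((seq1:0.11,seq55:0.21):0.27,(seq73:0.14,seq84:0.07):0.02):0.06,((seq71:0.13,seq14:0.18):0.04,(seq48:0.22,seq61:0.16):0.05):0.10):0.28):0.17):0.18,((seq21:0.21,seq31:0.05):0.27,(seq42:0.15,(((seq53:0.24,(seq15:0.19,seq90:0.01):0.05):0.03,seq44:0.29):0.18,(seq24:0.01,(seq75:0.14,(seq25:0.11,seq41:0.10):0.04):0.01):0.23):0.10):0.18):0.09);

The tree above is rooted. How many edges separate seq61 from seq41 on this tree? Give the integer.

13

The MRCA of seq61 and seq41 is the root of the tree.
From seq61 up to that node: 6 branches. From seq41 up to the same node: 7 branches. Total: 6 + 7 = 13.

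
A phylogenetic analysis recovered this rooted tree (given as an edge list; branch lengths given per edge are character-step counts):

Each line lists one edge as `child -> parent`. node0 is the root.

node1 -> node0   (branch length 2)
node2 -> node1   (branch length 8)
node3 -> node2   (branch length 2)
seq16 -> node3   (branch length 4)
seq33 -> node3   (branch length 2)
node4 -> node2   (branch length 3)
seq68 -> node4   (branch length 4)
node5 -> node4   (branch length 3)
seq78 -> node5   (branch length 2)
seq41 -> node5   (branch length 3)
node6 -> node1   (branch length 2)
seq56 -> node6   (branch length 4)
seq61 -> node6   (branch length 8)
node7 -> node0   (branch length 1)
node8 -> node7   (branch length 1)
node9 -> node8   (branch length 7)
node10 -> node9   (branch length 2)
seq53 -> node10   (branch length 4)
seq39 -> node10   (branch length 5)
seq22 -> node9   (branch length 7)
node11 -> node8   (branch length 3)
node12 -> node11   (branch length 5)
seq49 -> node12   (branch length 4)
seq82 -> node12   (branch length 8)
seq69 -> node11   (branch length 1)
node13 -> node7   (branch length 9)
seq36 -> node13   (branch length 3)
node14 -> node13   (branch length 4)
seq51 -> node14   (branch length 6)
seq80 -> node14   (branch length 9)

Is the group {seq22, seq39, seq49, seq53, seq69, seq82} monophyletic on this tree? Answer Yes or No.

Yes

The most recent common ancestor of these taxa subtends (((seq53,seq39),seq22),((seq49,seq82),seq69)).
That clade has exactly 6 tips — every listed taxon and nothing else — so the group is monophyletic.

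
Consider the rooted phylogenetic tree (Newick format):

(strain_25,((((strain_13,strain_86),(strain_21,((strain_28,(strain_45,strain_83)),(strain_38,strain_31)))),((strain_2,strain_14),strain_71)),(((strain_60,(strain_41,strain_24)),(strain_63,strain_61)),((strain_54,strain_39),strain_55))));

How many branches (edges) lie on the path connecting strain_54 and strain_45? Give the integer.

11

The MRCA of strain_54 and strain_45 is the node subtending ((((strain_13,strain_86),(strain_21,((strain_28,(strain_45,strain_83)),(strain_38,strain_31)))),((strain_2,strain_14),strain_71)),(((strain_60,(strain_41,strain_24)),(strain_63,strain_61)),((strain_54,strain_39),strain_55))).
From strain_54 up to that node: 4 branches. From strain_45 up to the same node: 7 branches. Total: 4 + 7 = 11.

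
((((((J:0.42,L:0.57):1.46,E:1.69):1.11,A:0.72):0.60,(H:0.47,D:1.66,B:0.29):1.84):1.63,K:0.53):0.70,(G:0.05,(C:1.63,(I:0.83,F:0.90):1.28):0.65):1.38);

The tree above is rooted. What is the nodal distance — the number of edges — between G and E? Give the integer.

7

The MRCA of G and E is the root of the tree.
From G up to that node: 2 branches. From E up to the same node: 5 branches. Total: 2 + 5 = 7.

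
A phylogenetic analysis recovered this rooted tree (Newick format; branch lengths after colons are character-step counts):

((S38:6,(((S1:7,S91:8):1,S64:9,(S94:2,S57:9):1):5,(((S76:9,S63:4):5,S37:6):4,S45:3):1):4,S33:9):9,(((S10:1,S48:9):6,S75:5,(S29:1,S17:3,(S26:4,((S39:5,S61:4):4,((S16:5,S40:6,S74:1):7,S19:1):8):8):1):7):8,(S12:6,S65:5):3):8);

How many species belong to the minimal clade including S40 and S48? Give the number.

12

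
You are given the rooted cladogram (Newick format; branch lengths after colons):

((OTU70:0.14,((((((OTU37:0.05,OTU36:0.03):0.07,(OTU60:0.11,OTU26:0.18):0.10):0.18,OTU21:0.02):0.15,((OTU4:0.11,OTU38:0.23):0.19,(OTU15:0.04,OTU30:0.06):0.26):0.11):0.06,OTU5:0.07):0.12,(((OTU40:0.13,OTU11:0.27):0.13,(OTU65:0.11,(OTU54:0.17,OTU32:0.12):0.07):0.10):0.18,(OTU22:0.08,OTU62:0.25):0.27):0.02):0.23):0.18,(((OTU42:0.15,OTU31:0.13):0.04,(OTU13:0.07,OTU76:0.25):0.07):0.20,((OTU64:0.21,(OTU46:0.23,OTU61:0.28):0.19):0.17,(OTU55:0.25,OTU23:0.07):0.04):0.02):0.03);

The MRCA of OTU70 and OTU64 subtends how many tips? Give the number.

The MRCA of OTU70 and OTU64 is the root, so the clade is the entire tree.
That clade contains 27 terminal taxa: OTU11, OTU13, OTU15, OTU21, OTU22, OTU23, OTU26, OTU30, OTU31, OTU32, OTU36, OTU37, OTU38, OTU4, OTU40, OTU42, OTU46, OTU5, OTU54, OTU55, OTU60, OTU61, OTU62, OTU64, OTU65, OTU70, OTU76.

27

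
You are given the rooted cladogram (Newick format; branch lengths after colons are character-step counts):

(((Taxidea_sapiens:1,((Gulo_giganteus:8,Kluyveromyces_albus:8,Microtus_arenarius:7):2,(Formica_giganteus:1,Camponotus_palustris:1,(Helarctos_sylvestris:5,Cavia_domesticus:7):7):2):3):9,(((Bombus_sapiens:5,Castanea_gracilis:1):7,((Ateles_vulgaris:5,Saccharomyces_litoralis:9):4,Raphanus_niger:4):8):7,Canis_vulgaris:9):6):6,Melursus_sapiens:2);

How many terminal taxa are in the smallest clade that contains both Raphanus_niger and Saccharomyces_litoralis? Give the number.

The MRCA of Raphanus_niger and Saccharomyces_litoralis is the node subtending ((Ateles_vulgaris,Saccharomyces_litoralis),Raphanus_niger).
That clade contains 3 terminal taxa: Ateles_vulgaris, Raphanus_niger, Saccharomyces_litoralis.

3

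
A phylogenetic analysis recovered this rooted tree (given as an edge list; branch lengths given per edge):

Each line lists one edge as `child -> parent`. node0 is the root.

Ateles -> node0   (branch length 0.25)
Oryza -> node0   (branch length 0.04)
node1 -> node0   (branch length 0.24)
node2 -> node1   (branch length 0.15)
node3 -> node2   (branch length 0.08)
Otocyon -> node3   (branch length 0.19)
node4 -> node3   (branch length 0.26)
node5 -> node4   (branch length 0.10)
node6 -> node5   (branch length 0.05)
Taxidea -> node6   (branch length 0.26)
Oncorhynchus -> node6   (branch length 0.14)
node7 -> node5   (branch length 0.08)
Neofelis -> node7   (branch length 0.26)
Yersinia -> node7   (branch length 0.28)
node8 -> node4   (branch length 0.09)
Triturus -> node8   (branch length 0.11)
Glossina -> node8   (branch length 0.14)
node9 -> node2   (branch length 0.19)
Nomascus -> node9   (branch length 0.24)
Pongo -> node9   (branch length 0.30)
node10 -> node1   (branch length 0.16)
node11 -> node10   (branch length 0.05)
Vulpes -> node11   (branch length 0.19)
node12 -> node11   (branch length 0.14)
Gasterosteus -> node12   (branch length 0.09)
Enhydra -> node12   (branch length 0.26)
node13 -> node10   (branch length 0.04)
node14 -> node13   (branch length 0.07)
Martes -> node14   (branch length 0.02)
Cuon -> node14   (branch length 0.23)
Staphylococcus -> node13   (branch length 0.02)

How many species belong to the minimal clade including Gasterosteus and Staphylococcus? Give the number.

6

The MRCA of Gasterosteus and Staphylococcus is the node subtending ((Vulpes,(Gasterosteus,Enhydra)),((Martes,Cuon),Staphylococcus)).
That clade contains 6 terminal taxa: Cuon, Enhydra, Gasterosteus, Martes, Staphylococcus, Vulpes.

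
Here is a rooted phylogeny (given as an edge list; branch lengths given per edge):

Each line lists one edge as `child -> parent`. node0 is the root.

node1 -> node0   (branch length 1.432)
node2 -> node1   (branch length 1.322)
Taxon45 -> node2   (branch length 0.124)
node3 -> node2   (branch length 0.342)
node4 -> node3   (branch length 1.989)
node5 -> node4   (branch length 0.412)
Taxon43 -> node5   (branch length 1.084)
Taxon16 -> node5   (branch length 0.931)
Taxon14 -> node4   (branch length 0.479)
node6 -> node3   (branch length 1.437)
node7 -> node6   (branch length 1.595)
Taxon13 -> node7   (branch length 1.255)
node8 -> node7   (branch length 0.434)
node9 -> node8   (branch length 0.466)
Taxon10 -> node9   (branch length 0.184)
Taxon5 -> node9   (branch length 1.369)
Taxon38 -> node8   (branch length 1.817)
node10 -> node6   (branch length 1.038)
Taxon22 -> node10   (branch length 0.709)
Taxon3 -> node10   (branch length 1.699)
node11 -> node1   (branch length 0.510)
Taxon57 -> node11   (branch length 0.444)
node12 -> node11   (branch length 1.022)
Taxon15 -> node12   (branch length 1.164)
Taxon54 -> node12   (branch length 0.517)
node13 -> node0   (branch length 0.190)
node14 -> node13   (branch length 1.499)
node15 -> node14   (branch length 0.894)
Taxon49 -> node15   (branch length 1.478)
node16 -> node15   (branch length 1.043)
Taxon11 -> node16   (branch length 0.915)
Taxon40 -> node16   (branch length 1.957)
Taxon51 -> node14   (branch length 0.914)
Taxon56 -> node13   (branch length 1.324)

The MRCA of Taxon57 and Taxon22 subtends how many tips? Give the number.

The MRCA of Taxon57 and Taxon22 is the node subtending ((Taxon45,(((Taxon43,Taxon16),Taxon14),((Taxon13,((Taxon10,Taxon5),Taxon38)),(Taxon22,Taxon3)))),(Taxon57,(Taxon15,Taxon54))).
That clade contains 13 terminal taxa: Taxon10, Taxon13, Taxon14, Taxon15, Taxon16, Taxon22, Taxon3, Taxon38, Taxon43, Taxon45, Taxon5, Taxon54, Taxon57.

13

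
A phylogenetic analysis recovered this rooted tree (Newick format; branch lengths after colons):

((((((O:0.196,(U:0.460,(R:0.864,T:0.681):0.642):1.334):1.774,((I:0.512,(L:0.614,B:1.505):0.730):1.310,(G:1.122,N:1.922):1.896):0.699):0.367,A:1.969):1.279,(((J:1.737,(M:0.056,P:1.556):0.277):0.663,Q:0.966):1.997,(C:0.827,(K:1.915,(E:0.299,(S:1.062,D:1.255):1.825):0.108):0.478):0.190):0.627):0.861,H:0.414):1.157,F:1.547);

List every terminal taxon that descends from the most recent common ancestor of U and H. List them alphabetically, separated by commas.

A, B, C, D, E, G, H, I, J, K, L, M, N, O, P, Q, R, S, T, U

Tracing U: it sits inside (U,(R,T)).
Tracing H: it sits inside (((((O,(U,(R,T))),((I,(L,B)),(G,N))),A),(((J,(M,P)),Q),(C,(K,(E,(S,D)))))),H).
The smallest clade enclosing both is (((((O,(U,(R,T))),((I,(L,B)),(G,N))),A),(((J,(M,P)),Q),(C,(K,(E,(S,D)))))),H); the answer is its 20 terminal taxa in alphabetical order.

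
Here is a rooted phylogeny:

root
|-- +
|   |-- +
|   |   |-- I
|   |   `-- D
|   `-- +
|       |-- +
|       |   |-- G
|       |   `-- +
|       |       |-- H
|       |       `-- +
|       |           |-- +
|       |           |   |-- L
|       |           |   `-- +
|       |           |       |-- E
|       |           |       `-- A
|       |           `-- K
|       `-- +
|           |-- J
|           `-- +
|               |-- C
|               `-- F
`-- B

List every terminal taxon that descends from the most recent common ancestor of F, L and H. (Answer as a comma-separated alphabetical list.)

Tracing F: it sits inside (C,F).
Tracing L: it sits inside (L,(E,A)).
Tracing H: it sits inside (H,((L,(E,A)),K)).
The smallest clade enclosing all 3 is ((G,(H,((L,(E,A)),K))),(J,(C,F))); the answer is its 9 terminal taxa in alphabetical order.

A, C, E, F, G, H, J, K, L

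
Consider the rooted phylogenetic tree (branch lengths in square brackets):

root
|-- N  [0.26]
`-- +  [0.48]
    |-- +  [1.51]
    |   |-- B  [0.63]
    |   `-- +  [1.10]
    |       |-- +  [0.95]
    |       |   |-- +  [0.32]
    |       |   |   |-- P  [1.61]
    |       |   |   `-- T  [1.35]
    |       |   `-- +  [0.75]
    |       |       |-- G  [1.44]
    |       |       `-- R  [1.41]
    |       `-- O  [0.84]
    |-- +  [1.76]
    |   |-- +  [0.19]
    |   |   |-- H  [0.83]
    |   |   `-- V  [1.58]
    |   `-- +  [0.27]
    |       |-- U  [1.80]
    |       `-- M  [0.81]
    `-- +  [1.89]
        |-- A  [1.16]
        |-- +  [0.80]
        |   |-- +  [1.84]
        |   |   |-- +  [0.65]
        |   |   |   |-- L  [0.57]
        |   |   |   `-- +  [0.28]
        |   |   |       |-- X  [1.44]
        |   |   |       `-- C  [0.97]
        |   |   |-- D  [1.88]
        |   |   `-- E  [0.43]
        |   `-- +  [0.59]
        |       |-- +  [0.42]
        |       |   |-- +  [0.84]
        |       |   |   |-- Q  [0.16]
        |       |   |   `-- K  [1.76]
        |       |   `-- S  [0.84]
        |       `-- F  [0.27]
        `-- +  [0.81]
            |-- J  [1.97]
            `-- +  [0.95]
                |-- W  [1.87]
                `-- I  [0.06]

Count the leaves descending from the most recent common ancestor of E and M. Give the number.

The MRCA of E and M is the node subtending ((B,(((P,T),(G,R)),O)),((H,V),(U,M)),(A,(((L,(X,C)),D,E),(((Q,K),S),F)),(J,(W,I)))).
That clade contains 23 terminal taxa: A, B, C, D, E, F, G, H, I, J, K, L, M, O, P, Q, R, S, T, U, V, W, X.

23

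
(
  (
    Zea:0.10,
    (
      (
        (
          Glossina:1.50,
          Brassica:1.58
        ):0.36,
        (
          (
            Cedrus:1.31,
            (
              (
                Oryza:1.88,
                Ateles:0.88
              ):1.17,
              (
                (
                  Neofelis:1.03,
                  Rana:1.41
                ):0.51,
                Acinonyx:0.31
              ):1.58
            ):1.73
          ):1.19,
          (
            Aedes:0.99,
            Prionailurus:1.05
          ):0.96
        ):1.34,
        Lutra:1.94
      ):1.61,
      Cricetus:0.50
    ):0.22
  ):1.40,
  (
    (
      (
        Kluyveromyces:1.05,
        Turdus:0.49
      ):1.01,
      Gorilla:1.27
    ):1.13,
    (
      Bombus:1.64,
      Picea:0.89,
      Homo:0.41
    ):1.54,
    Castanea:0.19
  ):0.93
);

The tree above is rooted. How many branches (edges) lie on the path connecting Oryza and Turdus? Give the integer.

12

The MRCA of Oryza and Turdus is the root of the tree.
From Oryza up to that node: 8 branches. From Turdus up to the same node: 4 branches. Total: 8 + 4 = 12.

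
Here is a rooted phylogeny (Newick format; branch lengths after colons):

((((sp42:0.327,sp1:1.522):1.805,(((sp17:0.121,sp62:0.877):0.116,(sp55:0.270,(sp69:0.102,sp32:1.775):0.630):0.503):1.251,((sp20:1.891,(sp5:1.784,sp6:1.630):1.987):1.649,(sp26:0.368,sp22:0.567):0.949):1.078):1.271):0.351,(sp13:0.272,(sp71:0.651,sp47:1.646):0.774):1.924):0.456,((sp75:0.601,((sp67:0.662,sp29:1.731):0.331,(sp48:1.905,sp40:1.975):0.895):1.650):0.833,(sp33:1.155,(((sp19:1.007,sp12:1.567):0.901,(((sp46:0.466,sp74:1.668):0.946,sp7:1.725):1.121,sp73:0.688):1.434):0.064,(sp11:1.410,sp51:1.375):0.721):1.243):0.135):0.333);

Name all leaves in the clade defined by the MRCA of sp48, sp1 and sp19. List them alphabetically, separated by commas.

Tracing sp48: it sits inside (sp48,sp40).
Tracing sp1: it sits inside (sp42,sp1).
Tracing sp19: it sits inside (sp19,sp12).
The smallest clade enclosing all 3 is the whole tree (their MRCA is the root), so the answer is all 29 tips in alphabetical order.

sp1, sp11, sp12, sp13, sp17, sp19, sp20, sp22, sp26, sp29, sp32, sp33, sp40, sp42, sp46, sp47, sp48, sp5, sp51, sp55, sp6, sp62, sp67, sp69, sp7, sp71, sp73, sp74, sp75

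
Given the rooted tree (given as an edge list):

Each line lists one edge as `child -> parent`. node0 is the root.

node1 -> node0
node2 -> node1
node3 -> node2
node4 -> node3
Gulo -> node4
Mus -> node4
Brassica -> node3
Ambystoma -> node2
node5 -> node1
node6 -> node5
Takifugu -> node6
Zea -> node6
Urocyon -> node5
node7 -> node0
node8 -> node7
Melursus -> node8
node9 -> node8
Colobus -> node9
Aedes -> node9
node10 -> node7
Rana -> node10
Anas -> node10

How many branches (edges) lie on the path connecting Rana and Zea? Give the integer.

7

The MRCA of Rana and Zea is the root of the tree.
From Rana up to that node: 3 branches. From Zea up to the same node: 4 branches. Total: 3 + 4 = 7.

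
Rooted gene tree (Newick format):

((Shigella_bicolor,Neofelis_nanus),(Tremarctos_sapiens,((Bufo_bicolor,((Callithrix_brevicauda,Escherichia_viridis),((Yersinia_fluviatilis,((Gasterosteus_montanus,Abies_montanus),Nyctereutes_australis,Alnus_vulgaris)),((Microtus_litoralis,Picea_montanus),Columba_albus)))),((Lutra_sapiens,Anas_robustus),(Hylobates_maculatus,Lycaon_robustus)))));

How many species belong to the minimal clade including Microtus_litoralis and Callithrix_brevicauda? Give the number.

The MRCA of Microtus_litoralis and Callithrix_brevicauda is the node subtending ((Callithrix_brevicauda,Escherichia_viridis),((Yersinia_fluviatilis,((Gasterosteus_montanus,Abies_montanus),Nyctereutes_australis,Alnus_vulgaris)),((Microtus_litoralis,Picea_montanus),Columba_albus))).
That clade contains 10 terminal taxa: Abies_montanus, Alnus_vulgaris, Callithrix_brevicauda, Columba_albus, Escherichia_viridis, Gasterosteus_montanus, Microtus_litoralis, Nyctereutes_australis, Picea_montanus, Yersinia_fluviatilis.

10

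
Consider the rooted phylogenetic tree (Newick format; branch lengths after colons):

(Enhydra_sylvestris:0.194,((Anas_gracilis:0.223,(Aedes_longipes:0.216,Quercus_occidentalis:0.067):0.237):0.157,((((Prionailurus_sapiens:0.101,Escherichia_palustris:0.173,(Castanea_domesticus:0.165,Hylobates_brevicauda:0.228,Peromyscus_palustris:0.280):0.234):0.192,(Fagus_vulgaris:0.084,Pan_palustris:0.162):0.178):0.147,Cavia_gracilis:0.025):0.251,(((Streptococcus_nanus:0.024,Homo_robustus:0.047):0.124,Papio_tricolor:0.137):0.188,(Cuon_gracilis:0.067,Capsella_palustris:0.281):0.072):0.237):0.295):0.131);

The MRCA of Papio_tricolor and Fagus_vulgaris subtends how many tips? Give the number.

The MRCA of Papio_tricolor and Fagus_vulgaris is the node subtending ((((Prionailurus_sapiens,Escherichia_palustris,(Castanea_domesticus,Hylobates_brevicauda,Peromyscus_palustris)),(Fagus_vulgaris,Pan_palustris)),Cavia_gracilis),(((Streptococcus_nanus,Homo_robustus),Papio_tricolor),(Cuon_gracilis,Capsella_palustris))).
That clade contains 13 terminal taxa: Capsella_palustris, Castanea_domesticus, Cavia_gracilis, Cuon_gracilis, Escherichia_palustris, Fagus_vulgaris, Homo_robustus, Hylobates_brevicauda, Pan_palustris, Papio_tricolor, Peromyscus_palustris, Prionailurus_sapiens, Streptococcus_nanus.

13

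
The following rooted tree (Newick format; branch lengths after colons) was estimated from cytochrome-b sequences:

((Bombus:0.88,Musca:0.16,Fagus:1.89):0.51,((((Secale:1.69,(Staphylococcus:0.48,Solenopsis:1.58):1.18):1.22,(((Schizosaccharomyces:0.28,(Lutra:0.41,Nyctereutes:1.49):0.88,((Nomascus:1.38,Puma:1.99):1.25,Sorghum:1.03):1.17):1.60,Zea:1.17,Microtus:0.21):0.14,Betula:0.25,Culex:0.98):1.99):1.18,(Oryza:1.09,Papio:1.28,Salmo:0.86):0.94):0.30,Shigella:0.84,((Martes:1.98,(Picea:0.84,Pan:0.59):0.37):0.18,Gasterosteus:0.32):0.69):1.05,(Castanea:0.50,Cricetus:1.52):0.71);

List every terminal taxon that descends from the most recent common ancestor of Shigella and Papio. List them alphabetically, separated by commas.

Tracing Shigella: it sits inside ((((Secale,(Staphylococcus,Solenopsis)),(((Schizosaccharomyces,(Lutra,Nyctereutes),((Nomascus,Puma),Sorghum)),Zea,Microtus),Betula,Culex)),(Oryza,Papio,Salmo)),Shigella,((Martes,(Picea,Pan)),Gasterosteus)).
Tracing Papio: it sits inside (Oryza,Papio,Salmo).
The smallest clade enclosing both is ((((Secale,(Staphylococcus,Solenopsis)),(((Schizosaccharomyces,(Lutra,Nyctereutes),((Nomascus,Puma),Sorghum)),Zea,Microtus),Betula,Culex)),(Oryza,Papio,Salmo)),Shigella,((Martes,(Picea,Pan)),Gasterosteus)); the answer is its 21 terminal taxa in alphabetical order.

Betula, Culex, Gasterosteus, Lutra, Martes, Microtus, Nomascus, Nyctereutes, Oryza, Pan, Papio, Picea, Puma, Salmo, Schizosaccharomyces, Secale, Shigella, Solenopsis, Sorghum, Staphylococcus, Zea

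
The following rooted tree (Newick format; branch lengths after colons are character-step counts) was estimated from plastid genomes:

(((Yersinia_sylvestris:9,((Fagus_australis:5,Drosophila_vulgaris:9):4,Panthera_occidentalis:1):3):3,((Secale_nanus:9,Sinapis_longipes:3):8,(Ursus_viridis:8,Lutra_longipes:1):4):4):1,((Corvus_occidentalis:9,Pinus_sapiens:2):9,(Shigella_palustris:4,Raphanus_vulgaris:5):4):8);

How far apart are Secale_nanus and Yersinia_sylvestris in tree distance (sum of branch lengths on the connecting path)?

The path runs Secale_nanus → … → MRCA → … → Yersinia_sylvestris; the MRCA is the node subtending ((Yersinia_sylvestris,((Fagus_australis,Drosophila_vulgaris),Panthera_occidentalis)),((Secale_nanus,Sinapis_longipes),(Ursus_viridis,Lutra_longipes))).
Branch lengths along that path: 9 + 8 + 4 + 3 + 9 = 33.

33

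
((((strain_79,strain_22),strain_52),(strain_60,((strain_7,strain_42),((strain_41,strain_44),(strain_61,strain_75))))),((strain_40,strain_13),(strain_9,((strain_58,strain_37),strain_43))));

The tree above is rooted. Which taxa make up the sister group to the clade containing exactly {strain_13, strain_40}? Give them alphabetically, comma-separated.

The clade containing exactly {strain_13, strain_40} attaches to the tree at the node subtending ((strain_40,strain_13),(strain_9,((strain_58,strain_37),strain_43))).
The other lineage descending from that same node — the sister group — is (strain_9,((strain_58,strain_37),strain_43)); its 4 tips in alphabetical order are the answer.

strain_37, strain_43, strain_58, strain_9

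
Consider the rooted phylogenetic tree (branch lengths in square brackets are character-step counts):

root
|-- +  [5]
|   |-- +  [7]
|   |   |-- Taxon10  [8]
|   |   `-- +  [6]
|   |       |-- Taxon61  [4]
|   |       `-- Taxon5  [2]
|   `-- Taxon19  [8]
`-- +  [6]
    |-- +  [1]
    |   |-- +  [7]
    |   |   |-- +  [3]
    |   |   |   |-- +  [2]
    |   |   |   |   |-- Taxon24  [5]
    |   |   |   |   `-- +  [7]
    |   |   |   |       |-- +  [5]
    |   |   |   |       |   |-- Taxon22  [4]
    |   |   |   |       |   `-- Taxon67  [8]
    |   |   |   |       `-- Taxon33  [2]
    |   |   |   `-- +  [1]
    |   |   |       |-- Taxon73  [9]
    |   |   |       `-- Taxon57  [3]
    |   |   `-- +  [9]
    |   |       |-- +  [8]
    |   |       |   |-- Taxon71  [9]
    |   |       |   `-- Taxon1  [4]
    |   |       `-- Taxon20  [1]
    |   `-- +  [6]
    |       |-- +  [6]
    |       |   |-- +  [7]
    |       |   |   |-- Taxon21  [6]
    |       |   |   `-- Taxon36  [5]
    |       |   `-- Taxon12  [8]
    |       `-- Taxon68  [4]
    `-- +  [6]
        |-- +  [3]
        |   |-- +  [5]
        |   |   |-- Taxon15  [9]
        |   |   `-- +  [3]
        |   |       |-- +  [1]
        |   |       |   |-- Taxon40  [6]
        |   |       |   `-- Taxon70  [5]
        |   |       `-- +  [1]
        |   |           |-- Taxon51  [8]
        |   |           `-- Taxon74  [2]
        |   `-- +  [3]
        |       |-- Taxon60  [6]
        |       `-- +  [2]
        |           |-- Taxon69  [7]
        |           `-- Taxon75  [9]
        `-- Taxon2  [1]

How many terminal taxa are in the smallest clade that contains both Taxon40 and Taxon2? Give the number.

The MRCA of Taxon40 and Taxon2 is the node subtending (((Taxon15,((Taxon40,Taxon70),(Taxon51,Taxon74))),(Taxon60,(Taxon69,Taxon75))),Taxon2).
That clade contains 9 terminal taxa: Taxon15, Taxon2, Taxon40, Taxon51, Taxon60, Taxon69, Taxon70, Taxon74, Taxon75.

9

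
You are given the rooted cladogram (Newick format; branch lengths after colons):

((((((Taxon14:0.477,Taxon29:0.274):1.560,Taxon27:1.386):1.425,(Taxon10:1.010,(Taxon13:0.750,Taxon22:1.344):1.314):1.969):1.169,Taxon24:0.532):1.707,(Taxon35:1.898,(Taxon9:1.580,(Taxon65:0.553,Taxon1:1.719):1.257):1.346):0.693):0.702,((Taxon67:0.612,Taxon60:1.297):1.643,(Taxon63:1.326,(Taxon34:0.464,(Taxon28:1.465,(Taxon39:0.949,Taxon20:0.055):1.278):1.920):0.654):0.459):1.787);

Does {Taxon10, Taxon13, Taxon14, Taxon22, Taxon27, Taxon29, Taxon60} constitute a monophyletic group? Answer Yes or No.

The MRCA of the listed taxa is the root, so the smallest clade containing them is the whole tree.
That clade also contains Taxon1, Taxon20, Taxon24, Taxon28, Taxon34, Taxon35, Taxon39, Taxon63, Taxon65, Taxon67, Taxon9, which are not in the proposed group, so the group is not monophyletic.

No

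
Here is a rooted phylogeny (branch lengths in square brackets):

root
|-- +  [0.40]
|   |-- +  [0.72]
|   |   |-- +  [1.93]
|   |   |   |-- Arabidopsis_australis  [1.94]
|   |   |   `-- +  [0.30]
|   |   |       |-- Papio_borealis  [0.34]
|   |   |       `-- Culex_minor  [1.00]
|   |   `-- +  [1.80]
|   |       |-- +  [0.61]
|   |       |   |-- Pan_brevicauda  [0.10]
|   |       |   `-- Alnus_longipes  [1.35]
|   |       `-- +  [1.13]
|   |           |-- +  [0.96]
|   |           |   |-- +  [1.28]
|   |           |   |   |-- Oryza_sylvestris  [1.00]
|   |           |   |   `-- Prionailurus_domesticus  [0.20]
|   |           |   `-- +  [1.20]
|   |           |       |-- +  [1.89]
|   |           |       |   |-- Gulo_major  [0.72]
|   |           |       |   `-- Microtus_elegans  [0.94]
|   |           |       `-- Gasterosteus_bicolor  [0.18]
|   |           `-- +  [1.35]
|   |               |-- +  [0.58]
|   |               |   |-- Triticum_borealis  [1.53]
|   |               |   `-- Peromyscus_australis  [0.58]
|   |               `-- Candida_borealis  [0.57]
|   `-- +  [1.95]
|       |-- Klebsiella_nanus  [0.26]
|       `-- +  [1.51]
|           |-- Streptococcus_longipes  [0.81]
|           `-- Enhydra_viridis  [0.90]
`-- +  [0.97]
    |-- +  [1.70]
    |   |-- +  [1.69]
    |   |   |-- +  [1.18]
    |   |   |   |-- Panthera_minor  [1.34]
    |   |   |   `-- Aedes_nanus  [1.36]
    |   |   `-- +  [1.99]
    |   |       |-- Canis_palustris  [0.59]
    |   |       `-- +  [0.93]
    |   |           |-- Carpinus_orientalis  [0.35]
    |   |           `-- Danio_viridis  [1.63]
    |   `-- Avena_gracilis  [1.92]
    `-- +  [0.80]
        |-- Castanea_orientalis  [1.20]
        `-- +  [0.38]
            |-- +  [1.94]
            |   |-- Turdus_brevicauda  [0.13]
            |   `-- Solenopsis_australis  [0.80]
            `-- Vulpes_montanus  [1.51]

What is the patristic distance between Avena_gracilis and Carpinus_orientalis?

6.88

The path runs Avena_gracilis → … → MRCA → … → Carpinus_orientalis; the MRCA is the node subtending (((Panthera_minor,Aedes_nanus),(Canis_palustris,(Carpinus_orientalis,Danio_viridis))),Avena_gracilis).
Branch lengths along that path: 1.92 + 1.69 + 1.99 + 0.93 + 0.35 = 6.88.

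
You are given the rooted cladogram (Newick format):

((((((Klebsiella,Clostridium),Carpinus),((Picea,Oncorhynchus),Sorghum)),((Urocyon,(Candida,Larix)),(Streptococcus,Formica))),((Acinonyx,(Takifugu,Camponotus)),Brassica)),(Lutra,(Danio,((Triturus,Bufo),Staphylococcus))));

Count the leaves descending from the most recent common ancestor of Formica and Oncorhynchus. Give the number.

11

The MRCA of Formica and Oncorhynchus is the node subtending ((((Klebsiella,Clostridium),Carpinus),((Picea,Oncorhynchus),Sorghum)),((Urocyon,(Candida,Larix)),(Streptococcus,Formica))).
That clade contains 11 terminal taxa: Candida, Carpinus, Clostridium, Formica, Klebsiella, Larix, Oncorhynchus, Picea, Sorghum, Streptococcus, Urocyon.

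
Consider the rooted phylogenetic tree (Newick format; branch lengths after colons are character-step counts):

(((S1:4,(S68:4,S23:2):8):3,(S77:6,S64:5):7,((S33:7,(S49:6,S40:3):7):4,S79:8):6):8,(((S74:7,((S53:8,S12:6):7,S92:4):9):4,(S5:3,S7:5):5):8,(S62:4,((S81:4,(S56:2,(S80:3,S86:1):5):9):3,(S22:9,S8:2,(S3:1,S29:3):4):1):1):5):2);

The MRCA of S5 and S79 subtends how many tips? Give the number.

The MRCA of S5 and S79 is the root, so the clade is the entire tree.
That clade contains 24 terminal taxa: S1, S12, S22, S23, S29, S3, S33, S40, S49, S5, S53, S56, S62, S64, S68, S7, S74, S77, S79, S8, S80, S81, S86, S92.

24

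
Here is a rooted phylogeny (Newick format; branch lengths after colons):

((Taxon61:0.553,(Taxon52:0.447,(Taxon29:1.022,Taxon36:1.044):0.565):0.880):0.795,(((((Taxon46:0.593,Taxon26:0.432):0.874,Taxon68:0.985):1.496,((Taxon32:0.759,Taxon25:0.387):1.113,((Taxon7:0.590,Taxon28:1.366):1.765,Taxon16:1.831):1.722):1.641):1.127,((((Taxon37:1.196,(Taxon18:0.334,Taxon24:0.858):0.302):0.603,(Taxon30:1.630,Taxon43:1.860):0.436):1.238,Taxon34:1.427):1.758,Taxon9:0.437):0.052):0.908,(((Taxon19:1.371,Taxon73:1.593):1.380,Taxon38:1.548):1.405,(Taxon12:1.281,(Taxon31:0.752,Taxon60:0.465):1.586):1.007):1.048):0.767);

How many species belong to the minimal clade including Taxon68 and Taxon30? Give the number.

15

The MRCA of Taxon68 and Taxon30 is the node subtending ((((Taxon46,Taxon26),Taxon68),((Taxon32,Taxon25),((Taxon7,Taxon28),Taxon16))),((((Taxon37,(Taxon18,Taxon24)),(Taxon30,Taxon43)),Taxon34),Taxon9)).
That clade contains 15 terminal taxa: Taxon16, Taxon18, Taxon24, Taxon25, Taxon26, Taxon28, Taxon30, Taxon32, Taxon34, Taxon37, Taxon43, Taxon46, Taxon68, Taxon7, Taxon9.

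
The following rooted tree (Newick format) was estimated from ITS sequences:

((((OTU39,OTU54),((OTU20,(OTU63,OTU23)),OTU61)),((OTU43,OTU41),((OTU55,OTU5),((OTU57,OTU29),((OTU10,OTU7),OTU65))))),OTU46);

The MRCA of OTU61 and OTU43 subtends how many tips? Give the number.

The MRCA of OTU61 and OTU43 is the node subtending (((OTU39,OTU54),((OTU20,(OTU63,OTU23)),OTU61)),((OTU43,OTU41),((OTU55,OTU5),((OTU57,OTU29),((OTU10,OTU7),OTU65))))).
That clade contains 15 terminal taxa: OTU10, OTU20, OTU23, OTU29, OTU39, OTU41, OTU43, OTU5, OTU54, OTU55, OTU57, OTU61, OTU63, OTU65, OTU7.

15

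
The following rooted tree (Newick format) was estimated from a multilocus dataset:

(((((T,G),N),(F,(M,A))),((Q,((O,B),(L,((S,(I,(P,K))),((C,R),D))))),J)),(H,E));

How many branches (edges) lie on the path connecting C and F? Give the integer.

11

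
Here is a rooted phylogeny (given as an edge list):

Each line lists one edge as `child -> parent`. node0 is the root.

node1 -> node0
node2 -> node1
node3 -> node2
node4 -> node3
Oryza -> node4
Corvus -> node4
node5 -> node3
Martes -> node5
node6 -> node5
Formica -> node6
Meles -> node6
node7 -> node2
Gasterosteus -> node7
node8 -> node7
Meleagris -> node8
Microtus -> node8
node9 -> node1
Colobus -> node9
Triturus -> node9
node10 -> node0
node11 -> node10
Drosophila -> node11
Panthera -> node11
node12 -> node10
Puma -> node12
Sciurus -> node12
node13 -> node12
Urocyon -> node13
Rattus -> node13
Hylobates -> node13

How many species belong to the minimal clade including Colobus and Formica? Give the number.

10

The MRCA of Colobus and Formica is the node subtending ((((Oryza,Corvus),(Martes,(Formica,Meles))),(Gasterosteus,(Meleagris,Microtus))),(Colobus,Triturus)).
That clade contains 10 terminal taxa: Colobus, Corvus, Formica, Gasterosteus, Martes, Meleagris, Meles, Microtus, Oryza, Triturus.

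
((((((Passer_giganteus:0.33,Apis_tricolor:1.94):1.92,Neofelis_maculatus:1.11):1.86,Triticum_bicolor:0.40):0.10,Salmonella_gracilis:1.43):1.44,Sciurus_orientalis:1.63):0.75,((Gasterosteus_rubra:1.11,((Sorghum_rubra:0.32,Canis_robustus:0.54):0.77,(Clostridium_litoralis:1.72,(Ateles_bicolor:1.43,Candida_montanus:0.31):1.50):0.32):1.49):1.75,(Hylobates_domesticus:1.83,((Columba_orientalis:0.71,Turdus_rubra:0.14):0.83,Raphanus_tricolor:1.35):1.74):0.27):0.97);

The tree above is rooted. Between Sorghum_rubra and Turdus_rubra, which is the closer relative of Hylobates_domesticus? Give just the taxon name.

The MRCA of Hylobates_domesticus and Turdus_rubra subtends (Hylobates_domesticus,((Columba_orientalis,Turdus_rubra),Raphanus_tricolor)) (4 taxa).
The MRCA of Hylobates_domesticus and Sorghum_rubra subtends ((Gasterosteus_rubra,((Sorghum_rubra,Canis_robustus),(Clostridium_litoralis,(Ateles_bicolor,Candida_montanus)))),(Hylobates_domesticus,((Columba_orientalis,Turdus_rubra),Raphanus_tricolor))) (10 taxa).
The first is nested inside the second, so Hylobates_domesticus shares a more recent common ancestor with Turdus_rubra.

Turdus_rubra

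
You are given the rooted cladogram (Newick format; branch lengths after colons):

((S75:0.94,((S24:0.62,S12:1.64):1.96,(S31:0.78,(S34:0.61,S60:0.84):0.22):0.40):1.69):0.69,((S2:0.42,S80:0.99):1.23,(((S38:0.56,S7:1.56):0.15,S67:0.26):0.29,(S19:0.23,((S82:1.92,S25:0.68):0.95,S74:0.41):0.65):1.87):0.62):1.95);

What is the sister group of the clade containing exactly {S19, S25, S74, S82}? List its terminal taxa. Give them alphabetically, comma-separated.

The clade containing exactly {S19, S25, S74, S82} attaches to the tree at the node subtending (((S38,S7),S67),(S19,((S82,S25),S74))).
The other lineage descending from that same node — the sister group — is ((S38,S7),S67); its 3 tips in alphabetical order are the answer.

S38, S67, S7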